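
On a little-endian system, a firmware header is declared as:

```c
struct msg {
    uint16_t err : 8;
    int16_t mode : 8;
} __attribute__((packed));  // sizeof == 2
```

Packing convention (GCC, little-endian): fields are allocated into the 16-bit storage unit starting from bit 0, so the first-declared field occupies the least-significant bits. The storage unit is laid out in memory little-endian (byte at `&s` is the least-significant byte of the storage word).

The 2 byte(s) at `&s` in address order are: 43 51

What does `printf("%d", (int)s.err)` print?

67

[0]=0x43 [1]=0x51 (little-endian) → word 0x5143
err:8 @ bit 0 → (0x5143>>0)&0xff = 0x43  ←
mode:8 @ bit 8 → (0x5143>>8)&0xff = 0x51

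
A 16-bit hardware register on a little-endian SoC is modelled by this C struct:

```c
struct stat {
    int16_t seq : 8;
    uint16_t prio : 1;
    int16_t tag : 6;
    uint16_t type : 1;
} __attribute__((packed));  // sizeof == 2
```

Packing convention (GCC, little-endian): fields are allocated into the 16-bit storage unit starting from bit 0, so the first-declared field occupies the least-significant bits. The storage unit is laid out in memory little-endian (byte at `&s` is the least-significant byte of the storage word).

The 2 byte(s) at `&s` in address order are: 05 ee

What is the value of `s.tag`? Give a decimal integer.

[0]=0x05 [1]=0xee (little-endian) → word 0xee05
seq [0+:8] = (word>>0) & 0xff = 5
prio [8+:1] = (word>>8) & 0x1 = 0
tag [9+:6] = (word>>9) & 0x3f = 55  ←
type [15+:1] = (word>>15) & 0x1 = 1
tag signed 6b, MSB=1: 55 - 64 = -9

-9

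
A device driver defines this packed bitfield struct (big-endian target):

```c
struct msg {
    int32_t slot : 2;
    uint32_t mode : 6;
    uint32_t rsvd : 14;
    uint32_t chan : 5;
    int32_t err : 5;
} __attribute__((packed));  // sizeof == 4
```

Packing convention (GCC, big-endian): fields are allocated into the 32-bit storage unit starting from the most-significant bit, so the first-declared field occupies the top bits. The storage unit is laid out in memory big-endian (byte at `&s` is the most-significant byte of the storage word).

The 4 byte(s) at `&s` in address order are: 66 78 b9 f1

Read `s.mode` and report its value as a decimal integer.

[0]=0x66 [1]=0x78 [2]=0xb9 [3]=0xf1 (big-endian) → word 0x6678b9f1
slot:2 @ bit 30 → (0x6678b9f1>>30)&0x3 = 0x1
mode:6 @ bit 24 → (0x6678b9f1>>24)&0x3f = 0x26  ←
rsvd:14 @ bit 10 → (0x6678b9f1>>10)&0x3fff = 0x1e2e
chan:5 @ bit 5 → (0x6678b9f1>>5)&0x1f = 0xf
err:5 @ bit 0 → (0x6678b9f1>>0)&0x1f = 0x11

38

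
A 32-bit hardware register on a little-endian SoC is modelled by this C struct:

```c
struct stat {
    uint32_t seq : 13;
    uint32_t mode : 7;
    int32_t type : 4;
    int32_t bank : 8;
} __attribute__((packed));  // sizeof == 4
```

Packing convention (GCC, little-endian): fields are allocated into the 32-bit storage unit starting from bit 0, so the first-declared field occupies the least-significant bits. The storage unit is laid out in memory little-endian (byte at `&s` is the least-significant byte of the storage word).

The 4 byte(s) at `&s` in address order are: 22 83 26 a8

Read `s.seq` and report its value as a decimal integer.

[0]=0x22 [1]=0x83 [2]=0x26 [3]=0xa8 (little-endian) → word 0xa8268322
seq:13 @ bit 0 → (0xa8268322>>0)&0x1fff = 0x322  ←
mode:7 @ bit 13 → (0xa8268322>>13)&0x7f = 0x34
type:4 @ bit 20 → (0xa8268322>>20)&0xf = 0x2
bank:8 @ bit 24 → (0xa8268322>>24)&0xff = 0xa8

802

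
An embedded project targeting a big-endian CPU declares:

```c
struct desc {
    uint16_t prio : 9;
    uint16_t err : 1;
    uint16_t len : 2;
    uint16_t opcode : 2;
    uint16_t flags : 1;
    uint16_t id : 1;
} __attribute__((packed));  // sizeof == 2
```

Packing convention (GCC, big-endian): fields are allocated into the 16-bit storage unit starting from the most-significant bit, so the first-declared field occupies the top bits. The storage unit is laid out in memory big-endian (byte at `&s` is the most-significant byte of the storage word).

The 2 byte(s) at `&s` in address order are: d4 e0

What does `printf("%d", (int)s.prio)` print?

425

[0]=0xd4 [1]=0xe0 (big-endian) → word 0xd4e0
prio [7+:9] = (word>>7) & 0x1ff = 425  ←
err [6+:1] = (word>>6) & 0x1 = 1
len [4+:2] = (word>>4) & 0x3 = 2
opcode [2+:2] = (word>>2) & 0x3 = 0
flags [1+:1] = (word>>1) & 0x1 = 0
id [0+:1] = (word>>0) & 0x1 = 0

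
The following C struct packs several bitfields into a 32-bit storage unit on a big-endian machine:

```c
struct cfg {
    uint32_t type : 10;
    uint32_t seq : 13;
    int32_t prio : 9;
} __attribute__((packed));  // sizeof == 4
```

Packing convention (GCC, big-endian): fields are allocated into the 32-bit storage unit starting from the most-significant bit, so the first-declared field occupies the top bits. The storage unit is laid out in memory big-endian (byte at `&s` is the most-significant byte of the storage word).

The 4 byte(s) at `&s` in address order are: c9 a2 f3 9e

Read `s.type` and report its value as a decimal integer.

[0]=0xc9 [1]=0xa2 [2]=0xf3 [3]=0x9e (big-endian) → word 0xc9a2f39e
type:10 @ bit 22 → (0xc9a2f39e>>22)&0x3ff = 0x326  ←
seq:13 @ bit 9 → (0xc9a2f39e>>9)&0x1fff = 0x1179
prio:9 @ bit 0 → (0xc9a2f39e>>0)&0x1ff = 0x19e

806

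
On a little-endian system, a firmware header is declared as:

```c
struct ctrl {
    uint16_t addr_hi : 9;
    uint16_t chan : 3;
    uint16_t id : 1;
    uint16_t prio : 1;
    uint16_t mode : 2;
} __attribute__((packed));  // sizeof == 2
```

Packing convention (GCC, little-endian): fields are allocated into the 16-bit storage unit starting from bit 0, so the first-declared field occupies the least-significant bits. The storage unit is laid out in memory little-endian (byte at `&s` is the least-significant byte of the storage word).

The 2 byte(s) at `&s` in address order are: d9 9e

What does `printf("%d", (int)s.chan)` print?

[0]=0xd9 [1]=0x9e (little-endian) → word 0x9ed9
addr_hi [0+:9] = (word>>0) & 0x1ff = 217
chan [9+:3] = (word>>9) & 0x7 = 7  ←
id [12+:1] = (word>>12) & 0x1 = 1
prio [13+:1] = (word>>13) & 0x1 = 0
mode [14+:2] = (word>>14) & 0x3 = 2

7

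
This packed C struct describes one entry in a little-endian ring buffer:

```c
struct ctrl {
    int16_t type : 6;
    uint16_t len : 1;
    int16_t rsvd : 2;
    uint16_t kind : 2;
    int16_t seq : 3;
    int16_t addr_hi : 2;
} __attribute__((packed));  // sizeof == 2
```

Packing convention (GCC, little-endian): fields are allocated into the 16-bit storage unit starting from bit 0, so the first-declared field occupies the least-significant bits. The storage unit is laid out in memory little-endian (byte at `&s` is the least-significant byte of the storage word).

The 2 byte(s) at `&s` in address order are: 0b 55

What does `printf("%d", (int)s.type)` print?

[0]=0x0b [1]=0x55 (little-endian) → word 0x550b
type:6 @ bit 0 → (0x550b>>0)&0x3f = 0xb  ←
len:1 @ bit 6 → (0x550b>>6)&0x1 = 0x0
rsvd:2 @ bit 7 → (0x550b>>7)&0x3 = 0x2
kind:2 @ bit 9 → (0x550b>>9)&0x3 = 0x2
seq:3 @ bit 11 → (0x550b>>11)&0x7 = 0x2
addr_hi:2 @ bit 14 → (0x550b>>14)&0x3 = 0x1
type signed 6b, MSB=0: value = 11

11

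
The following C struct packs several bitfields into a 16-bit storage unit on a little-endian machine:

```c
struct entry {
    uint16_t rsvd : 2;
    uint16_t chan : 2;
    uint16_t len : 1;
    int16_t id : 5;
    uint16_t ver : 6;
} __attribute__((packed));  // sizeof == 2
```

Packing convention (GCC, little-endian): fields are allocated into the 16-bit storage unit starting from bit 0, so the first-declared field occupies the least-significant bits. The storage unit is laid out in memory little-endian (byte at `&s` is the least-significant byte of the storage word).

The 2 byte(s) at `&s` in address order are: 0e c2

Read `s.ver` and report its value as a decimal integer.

[0]=0x0e [1]=0xc2 (little-endian) → word 0xc20e
rsvd:2 @ bit 0 → (0xc20e>>0)&0x3 = 0x2
chan:2 @ bit 2 → (0xc20e>>2)&0x3 = 0x3
len:1 @ bit 4 → (0xc20e>>4)&0x1 = 0x0
id:5 @ bit 5 → (0xc20e>>5)&0x1f = 0x10
ver:6 @ bit 10 → (0xc20e>>10)&0x3f = 0x30  ←

48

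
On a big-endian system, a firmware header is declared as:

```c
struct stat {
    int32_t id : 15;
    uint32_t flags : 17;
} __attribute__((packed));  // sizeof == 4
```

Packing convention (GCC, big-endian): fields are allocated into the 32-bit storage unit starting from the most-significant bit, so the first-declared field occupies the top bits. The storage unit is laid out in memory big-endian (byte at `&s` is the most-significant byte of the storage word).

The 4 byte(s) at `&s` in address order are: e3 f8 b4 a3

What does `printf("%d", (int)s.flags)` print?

[0]=0xe3 [1]=0xf8 [2]=0xb4 [3]=0xa3 (big-endian) → word 0xe3f8b4a3
id [17+:15] = (word>>17) & 0x7fff = 29180
flags [0+:17] = (word>>0) & 0x1ffff = 46243  ←

46243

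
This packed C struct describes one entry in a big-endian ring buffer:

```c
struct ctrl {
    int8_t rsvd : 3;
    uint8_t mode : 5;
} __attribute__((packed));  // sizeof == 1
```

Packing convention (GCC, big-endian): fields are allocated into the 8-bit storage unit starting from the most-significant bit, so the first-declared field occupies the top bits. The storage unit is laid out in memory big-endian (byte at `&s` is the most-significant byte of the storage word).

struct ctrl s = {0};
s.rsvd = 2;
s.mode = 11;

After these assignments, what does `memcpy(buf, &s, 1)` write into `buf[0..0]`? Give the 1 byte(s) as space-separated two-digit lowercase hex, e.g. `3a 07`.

rsvd:3 = 2 → 0x2 << 5 → word 0x40
mode:5 = 11 → 0xb << 0 → word 0x4b
word = 0x4b → big-endian bytes:
  [0]=0x4b

4b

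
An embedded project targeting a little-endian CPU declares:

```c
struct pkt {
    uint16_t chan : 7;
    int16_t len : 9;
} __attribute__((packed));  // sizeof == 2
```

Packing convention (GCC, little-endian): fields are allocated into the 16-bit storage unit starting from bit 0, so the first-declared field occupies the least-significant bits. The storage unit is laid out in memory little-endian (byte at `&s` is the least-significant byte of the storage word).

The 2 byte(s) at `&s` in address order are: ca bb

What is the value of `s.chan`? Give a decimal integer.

74

[0]=0xca [1]=0xbb (little-endian) → word 0xbbca
chan:7 @ bit 0 → (0xbbca>>0)&0x7f = 0x4a  ←
len:9 @ bit 7 → (0xbbca>>7)&0x1ff = 0x177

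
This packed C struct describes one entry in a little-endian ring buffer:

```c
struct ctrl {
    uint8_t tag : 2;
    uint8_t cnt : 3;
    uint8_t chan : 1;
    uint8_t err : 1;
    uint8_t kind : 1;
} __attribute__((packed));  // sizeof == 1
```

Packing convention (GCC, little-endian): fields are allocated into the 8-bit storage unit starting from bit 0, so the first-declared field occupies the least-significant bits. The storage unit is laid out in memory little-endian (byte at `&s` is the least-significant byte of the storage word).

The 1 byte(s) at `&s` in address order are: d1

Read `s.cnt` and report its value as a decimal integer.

4

[0]=0xd1 (little-endian) → word 0xd1
tag:2 @ bit 0 → (0xd1>>0)&0x3 = 0x1
cnt:3 @ bit 2 → (0xd1>>2)&0x7 = 0x4  ←
chan:1 @ bit 5 → (0xd1>>5)&0x1 = 0x0
err:1 @ bit 6 → (0xd1>>6)&0x1 = 0x1
kind:1 @ bit 7 → (0xd1>>7)&0x1 = 0x1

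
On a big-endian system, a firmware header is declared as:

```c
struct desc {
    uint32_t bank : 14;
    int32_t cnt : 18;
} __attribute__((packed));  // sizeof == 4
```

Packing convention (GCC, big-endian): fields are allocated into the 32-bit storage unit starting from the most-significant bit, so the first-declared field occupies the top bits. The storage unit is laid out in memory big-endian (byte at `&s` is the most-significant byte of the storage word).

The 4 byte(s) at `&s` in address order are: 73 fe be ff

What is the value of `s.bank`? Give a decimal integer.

7423

[0]=0x73 [1]=0xfe [2]=0xbe [3]=0xff (big-endian) → word 0x73febeff
bank [18+:14] = (word>>18) & 0x3fff = 7423  ←
cnt [0+:18] = (word>>0) & 0x3ffff = 179967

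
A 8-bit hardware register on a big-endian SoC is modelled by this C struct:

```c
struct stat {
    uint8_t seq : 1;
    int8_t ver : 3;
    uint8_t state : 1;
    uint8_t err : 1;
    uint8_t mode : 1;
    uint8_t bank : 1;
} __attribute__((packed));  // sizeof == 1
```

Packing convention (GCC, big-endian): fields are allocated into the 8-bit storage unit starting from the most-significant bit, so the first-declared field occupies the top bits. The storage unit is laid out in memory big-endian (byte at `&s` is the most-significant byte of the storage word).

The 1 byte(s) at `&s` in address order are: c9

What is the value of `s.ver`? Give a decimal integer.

-4

[0]=0xc9 (big-endian) → word 0xc9
seq:1 @ bit 7 → (0xc9>>7)&0x1 = 0x1
ver:3 @ bit 4 → (0xc9>>4)&0x7 = 0x4  ←
state:1 @ bit 3 → (0xc9>>3)&0x1 = 0x1
err:1 @ bit 2 → (0xc9>>2)&0x1 = 0x0
mode:1 @ bit 1 → (0xc9>>1)&0x1 = 0x0
bank:1 @ bit 0 → (0xc9>>0)&0x1 = 0x1
ver signed 3b, MSB=1: 4 - 8 = -4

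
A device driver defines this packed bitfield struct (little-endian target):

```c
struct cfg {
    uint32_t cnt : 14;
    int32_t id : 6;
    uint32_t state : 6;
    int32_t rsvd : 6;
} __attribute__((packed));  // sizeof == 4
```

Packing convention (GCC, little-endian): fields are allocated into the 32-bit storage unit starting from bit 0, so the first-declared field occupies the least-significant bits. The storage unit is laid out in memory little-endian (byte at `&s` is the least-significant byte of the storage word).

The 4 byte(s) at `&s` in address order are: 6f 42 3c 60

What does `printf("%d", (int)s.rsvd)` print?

[0]=0x6f [1]=0x42 [2]=0x3c [3]=0x60 (little-endian) → word 0x603c426f
cnt:14 @ bit 0 → (0x603c426f>>0)&0x3fff = 0x26f
id:6 @ bit 14 → (0x603c426f>>14)&0x3f = 0x31
state:6 @ bit 20 → (0x603c426f>>20)&0x3f = 0x3
rsvd:6 @ bit 26 → (0x603c426f>>26)&0x3f = 0x18  ←
rsvd signed 6b, MSB=0: value = 24

24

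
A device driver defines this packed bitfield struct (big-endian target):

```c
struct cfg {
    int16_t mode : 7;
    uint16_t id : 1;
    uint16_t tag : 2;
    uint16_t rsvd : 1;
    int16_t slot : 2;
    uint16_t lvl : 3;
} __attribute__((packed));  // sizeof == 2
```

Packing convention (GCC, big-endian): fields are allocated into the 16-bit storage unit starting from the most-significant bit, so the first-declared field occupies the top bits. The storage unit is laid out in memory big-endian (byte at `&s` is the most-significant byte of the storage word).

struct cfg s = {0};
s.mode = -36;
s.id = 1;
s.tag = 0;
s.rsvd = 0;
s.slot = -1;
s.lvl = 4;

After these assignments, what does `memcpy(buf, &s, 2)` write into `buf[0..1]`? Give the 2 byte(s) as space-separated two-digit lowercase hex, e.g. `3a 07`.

b9 1c

mode:7 = -36 → 0x5c << 9 → word 0xb800
id:1 = 1 → 0x1 << 8 → word 0xb900
tag:2 = 0 → 0x0 << 6 → word 0xb900
rsvd:1 = 0 → 0x0 << 5 → word 0xb900
slot:2 = -1 → 0x3 << 3 → word 0xb918
lvl:3 = 4 → 0x4 << 0 → word 0xb91c
word = 0xb91c → big-endian bytes:
  [0]=0xb9  [1]=0x1c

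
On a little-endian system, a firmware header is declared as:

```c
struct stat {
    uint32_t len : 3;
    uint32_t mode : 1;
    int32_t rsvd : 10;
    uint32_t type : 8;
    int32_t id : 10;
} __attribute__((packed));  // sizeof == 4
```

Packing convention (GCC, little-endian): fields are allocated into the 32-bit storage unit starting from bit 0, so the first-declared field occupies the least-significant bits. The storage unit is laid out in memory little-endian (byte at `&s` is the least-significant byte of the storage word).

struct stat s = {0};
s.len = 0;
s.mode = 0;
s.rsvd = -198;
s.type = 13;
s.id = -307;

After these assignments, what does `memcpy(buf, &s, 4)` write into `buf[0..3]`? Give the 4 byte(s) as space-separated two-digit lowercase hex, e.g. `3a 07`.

a0 73 43 b3

len:3 = 0 → 0x0 << 0 → word 0x00000000
mode:1 = 0 → 0x0 << 3 → word 0x00000000
rsvd:10 = -198 → 0x33a << 4 → word 0x000033a0
type:8 = 13 → 0xd << 14 → word 0x000373a0
id:10 = -307 → 0x2cd << 22 → word 0xb34373a0
word = 0xb34373a0 → little-endian bytes:
  [0]=0xa0  [1]=0x73  [2]=0x43  [3]=0xb3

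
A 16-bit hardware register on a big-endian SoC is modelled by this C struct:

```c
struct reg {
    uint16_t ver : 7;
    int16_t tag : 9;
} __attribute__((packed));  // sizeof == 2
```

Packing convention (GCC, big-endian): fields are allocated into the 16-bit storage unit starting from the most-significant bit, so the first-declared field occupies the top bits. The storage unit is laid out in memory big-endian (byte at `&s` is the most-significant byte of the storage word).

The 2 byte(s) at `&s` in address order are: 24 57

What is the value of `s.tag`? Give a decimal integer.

[0]=0x24 [1]=0x57 (big-endian) → word 0x2457
ver [9+:7] = (word>>9) & 0x7f = 18
tag [0+:9] = (word>>0) & 0x1ff = 87  ←
tag signed 9b, MSB=0: value = 87

87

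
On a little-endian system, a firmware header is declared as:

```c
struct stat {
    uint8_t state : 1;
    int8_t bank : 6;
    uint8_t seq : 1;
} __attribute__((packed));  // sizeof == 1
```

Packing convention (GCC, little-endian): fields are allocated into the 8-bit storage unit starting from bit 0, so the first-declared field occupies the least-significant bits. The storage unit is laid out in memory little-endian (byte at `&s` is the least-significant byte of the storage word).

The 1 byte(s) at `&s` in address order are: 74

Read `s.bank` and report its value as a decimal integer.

[0]=0x74 (little-endian) → word 0x74
state:1 @ bit 0 → (0x74>>0)&0x1 = 0x0
bank:6 @ bit 1 → (0x74>>1)&0x3f = 0x3a  ←
seq:1 @ bit 7 → (0x74>>7)&0x1 = 0x0
bank signed 6b, MSB=1: 58 - 64 = -6

-6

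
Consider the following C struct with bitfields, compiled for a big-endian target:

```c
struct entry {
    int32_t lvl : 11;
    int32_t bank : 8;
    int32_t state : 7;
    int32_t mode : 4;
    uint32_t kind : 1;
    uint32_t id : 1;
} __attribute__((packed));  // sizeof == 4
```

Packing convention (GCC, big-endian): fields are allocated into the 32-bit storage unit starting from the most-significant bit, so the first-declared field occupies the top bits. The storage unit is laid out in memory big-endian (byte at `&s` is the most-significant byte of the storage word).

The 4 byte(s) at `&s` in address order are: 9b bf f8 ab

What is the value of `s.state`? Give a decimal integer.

[0]=0x9b [1]=0xbf [2]=0xf8 [3]=0xab (big-endian) → word 0x9bbff8ab
lvl [21+:11] = (word>>21) & 0x7ff = 1245
bank [13+:8] = (word>>13) & 0xff = 255
state [6+:7] = (word>>6) & 0x7f = 98  ←
mode [2+:4] = (word>>2) & 0xf = 10
kind [1+:1] = (word>>1) & 0x1 = 1
id [0+:1] = (word>>0) & 0x1 = 1
state signed 7b, MSB=1: 98 - 128 = -30

-30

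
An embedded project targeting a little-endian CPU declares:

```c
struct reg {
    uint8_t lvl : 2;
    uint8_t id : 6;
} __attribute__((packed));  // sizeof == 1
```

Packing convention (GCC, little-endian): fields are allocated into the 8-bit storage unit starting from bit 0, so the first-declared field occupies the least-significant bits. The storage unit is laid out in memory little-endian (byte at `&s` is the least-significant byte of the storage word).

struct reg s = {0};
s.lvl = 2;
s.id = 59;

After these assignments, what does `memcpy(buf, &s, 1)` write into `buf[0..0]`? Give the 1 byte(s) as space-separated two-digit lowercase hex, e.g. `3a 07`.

ee

[0+:2] lvl=2 & 0x3 = 0x2; word=0x02
[2+:6] id=59 & 0x3f = 0x3b; word=0xee
word = 0xee → little-endian bytes:
  [0]=0xee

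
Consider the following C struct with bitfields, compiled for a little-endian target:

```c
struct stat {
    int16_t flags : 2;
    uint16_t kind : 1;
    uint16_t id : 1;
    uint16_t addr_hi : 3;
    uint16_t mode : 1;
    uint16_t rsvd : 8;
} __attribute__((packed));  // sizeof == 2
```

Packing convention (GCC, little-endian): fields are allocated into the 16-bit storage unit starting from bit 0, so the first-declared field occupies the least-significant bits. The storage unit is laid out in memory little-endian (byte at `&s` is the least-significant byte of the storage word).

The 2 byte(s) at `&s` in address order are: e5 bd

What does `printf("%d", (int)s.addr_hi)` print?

[0]=0xe5 [1]=0xbd (little-endian) → word 0xbde5
flags:2 @ bit 0 → (0xbde5>>0)&0x3 = 0x1
kind:1 @ bit 2 → (0xbde5>>2)&0x1 = 0x1
id:1 @ bit 3 → (0xbde5>>3)&0x1 = 0x0
addr_hi:3 @ bit 4 → (0xbde5>>4)&0x7 = 0x6  ←
mode:1 @ bit 7 → (0xbde5>>7)&0x1 = 0x1
rsvd:8 @ bit 8 → (0xbde5>>8)&0xff = 0xbd

6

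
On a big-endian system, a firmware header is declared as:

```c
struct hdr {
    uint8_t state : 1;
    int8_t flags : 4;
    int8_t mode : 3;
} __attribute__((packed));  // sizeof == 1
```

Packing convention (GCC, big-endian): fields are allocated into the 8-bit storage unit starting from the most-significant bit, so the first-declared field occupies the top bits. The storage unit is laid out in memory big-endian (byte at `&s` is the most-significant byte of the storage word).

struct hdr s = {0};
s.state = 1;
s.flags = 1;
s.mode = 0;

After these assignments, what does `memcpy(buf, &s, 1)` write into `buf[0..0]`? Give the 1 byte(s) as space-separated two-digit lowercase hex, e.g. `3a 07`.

88

[7+:1] state=1 & 0x1 = 0x1; word=0x80
[3+:4] flags=1 & 0xf = 0x1; word=0x88
[0+:3] mode=0 & 0x7 = 0x0; word=0x88
word = 0x88 → big-endian bytes:
  [0]=0x88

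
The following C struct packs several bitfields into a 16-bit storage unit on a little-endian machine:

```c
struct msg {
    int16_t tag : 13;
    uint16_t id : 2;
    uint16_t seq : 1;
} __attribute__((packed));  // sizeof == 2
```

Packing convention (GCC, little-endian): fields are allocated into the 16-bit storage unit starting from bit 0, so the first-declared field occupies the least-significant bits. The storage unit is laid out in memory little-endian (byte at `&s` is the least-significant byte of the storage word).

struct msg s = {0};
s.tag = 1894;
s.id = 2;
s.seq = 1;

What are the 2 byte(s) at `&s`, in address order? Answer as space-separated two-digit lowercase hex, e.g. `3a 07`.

66 c7

tag:13 = 1894 → 0x766 << 0 → word 0x0766
id:2 = 2 → 0x2 << 13 → word 0x4766
seq:1 = 1 → 0x1 << 15 → word 0xc766
word = 0xc766 → little-endian bytes:
  [0]=0x66  [1]=0xc7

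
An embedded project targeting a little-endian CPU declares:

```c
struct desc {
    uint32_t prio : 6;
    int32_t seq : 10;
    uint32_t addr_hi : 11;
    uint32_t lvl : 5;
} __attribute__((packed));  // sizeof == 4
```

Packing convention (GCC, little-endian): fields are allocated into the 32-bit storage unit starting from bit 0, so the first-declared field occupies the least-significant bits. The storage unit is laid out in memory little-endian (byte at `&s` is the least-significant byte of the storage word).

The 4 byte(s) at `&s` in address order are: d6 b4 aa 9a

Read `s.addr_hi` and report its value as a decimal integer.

682

[0]=0xd6 [1]=0xb4 [2]=0xaa [3]=0x9a (little-endian) → word 0x9aaab4d6
prio:6 @ bit 0 → (0x9aaab4d6>>0)&0x3f = 0x16
seq:10 @ bit 6 → (0x9aaab4d6>>6)&0x3ff = 0x2d3
addr_hi:11 @ bit 16 → (0x9aaab4d6>>16)&0x7ff = 0x2aa  ←
lvl:5 @ bit 27 → (0x9aaab4d6>>27)&0x1f = 0x13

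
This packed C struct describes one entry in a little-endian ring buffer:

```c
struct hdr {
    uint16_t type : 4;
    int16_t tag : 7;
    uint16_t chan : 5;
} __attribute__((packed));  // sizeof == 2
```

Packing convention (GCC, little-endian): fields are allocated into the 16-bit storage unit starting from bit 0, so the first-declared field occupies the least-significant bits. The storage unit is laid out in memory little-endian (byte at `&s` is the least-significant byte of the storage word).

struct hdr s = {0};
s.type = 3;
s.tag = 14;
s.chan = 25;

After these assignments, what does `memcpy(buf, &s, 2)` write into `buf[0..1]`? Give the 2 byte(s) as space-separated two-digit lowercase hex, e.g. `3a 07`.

type:4 = 3 → 0x3 << 0 → word 0x0003
tag:7 = 14 → 0xe << 4 → word 0x00e3
chan:5 = 25 → 0x19 << 11 → word 0xc8e3
word = 0xc8e3 → little-endian bytes:
  [0]=0xe3  [1]=0xc8

e3 c8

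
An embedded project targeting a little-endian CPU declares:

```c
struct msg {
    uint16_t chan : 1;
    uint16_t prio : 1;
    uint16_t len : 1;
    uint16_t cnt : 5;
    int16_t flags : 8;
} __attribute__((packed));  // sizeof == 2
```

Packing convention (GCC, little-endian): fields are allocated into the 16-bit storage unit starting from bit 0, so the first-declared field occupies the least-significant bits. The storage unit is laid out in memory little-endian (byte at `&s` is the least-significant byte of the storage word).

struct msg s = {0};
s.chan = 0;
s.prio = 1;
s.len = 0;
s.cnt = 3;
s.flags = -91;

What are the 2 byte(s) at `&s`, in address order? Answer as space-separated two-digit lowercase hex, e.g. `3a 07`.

1a a5

chan (1b) val=0 bits=0x0 at bit 0: 0x0000
prio (1b) val=1 bits=0x1 at bit 1: 0x0002
len (1b) val=0 bits=0x0 at bit 2: 0x0002
cnt (5b) val=3 bits=0x3 at bit 3: 0x001a
flags (8b) val=-91 bits=0xa5 at bit 8: 0xa51a
word = 0xa51a → little-endian bytes:
  [0]=0x1a  [1]=0xa5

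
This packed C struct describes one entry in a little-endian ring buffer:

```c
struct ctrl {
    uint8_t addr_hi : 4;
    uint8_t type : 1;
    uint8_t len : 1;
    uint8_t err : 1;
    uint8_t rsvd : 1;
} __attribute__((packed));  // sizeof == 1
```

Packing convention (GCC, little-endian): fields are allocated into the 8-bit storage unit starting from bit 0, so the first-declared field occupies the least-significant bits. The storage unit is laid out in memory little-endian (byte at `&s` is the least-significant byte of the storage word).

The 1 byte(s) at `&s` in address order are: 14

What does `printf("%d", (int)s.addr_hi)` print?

4

[0]=0x14 (little-endian) → word 0x14
addr_hi:4 @ bit 0 → (0x14>>0)&0xf = 0x4  ←
type:1 @ bit 4 → (0x14>>4)&0x1 = 0x1
len:1 @ bit 5 → (0x14>>5)&0x1 = 0x0
err:1 @ bit 6 → (0x14>>6)&0x1 = 0x0
rsvd:1 @ bit 7 → (0x14>>7)&0x1 = 0x0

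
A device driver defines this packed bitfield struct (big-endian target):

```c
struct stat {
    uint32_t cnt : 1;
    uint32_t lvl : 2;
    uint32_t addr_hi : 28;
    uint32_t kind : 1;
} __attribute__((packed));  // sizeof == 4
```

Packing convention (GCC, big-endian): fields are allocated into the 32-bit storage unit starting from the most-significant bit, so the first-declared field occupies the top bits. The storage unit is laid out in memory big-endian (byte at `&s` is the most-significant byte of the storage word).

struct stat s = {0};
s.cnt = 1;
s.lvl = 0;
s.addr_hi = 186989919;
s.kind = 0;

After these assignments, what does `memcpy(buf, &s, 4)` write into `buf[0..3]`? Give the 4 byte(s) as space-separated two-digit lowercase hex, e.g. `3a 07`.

cnt:1 = 1 → 0x1 << 31 → word 0x80000000
lvl:2 = 0 → 0x0 << 29 → word 0x80000000
addr_hi:28 = 186989919 → 0xb253d5f << 1 → word 0x964a7abe
kind:1 = 0 → 0x0 << 0 → word 0x964a7abe
word = 0x964a7abe → big-endian bytes:
  [0]=0x96  [1]=0x4a  [2]=0x7a  [3]=0xbe

96 4a 7a be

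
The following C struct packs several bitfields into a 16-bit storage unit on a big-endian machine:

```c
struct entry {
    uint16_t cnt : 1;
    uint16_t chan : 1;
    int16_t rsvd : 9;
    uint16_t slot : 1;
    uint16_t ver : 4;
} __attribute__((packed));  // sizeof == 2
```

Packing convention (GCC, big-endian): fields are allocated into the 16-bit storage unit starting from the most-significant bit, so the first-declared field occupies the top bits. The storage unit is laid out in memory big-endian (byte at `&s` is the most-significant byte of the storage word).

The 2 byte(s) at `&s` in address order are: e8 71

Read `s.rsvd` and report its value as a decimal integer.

-189

[0]=0xe8 [1]=0x71 (big-endian) → word 0xe871
cnt:1 @ bit 15 → (0xe871>>15)&0x1 = 0x1
chan:1 @ bit 14 → (0xe871>>14)&0x1 = 0x1
rsvd:9 @ bit 5 → (0xe871>>5)&0x1ff = 0x143  ←
slot:1 @ bit 4 → (0xe871>>4)&0x1 = 0x1
ver:4 @ bit 0 → (0xe871>>0)&0xf = 0x1
rsvd signed 9b, MSB=1: 323 - 512 = -189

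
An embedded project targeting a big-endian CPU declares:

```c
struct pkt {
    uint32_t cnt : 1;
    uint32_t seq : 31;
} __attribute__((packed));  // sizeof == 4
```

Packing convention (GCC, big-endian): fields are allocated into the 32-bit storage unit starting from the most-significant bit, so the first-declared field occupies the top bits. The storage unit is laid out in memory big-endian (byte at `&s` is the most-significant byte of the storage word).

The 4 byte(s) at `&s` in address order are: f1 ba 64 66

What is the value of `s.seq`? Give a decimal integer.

1908040806

[0]=0xf1 [1]=0xba [2]=0x64 [3]=0x66 (big-endian) → word 0xf1ba6466
cnt [31+:1] = (word>>31) & 0x1 = 1
seq [0+:31] = (word>>0) & 0x7fffffff = 1908040806  ←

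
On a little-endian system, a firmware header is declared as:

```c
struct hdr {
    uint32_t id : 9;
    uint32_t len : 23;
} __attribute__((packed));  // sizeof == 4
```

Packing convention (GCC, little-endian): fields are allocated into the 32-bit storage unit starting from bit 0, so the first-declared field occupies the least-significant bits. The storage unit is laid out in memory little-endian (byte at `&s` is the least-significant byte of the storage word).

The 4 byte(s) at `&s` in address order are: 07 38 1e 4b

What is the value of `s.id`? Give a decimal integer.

7

[0]=0x07 [1]=0x38 [2]=0x1e [3]=0x4b (little-endian) → word 0x4b1e3807
id [0+:9] = (word>>0) & 0x1ff = 7  ←
len [9+:23] = (word>>9) & 0x7fffff = 2461468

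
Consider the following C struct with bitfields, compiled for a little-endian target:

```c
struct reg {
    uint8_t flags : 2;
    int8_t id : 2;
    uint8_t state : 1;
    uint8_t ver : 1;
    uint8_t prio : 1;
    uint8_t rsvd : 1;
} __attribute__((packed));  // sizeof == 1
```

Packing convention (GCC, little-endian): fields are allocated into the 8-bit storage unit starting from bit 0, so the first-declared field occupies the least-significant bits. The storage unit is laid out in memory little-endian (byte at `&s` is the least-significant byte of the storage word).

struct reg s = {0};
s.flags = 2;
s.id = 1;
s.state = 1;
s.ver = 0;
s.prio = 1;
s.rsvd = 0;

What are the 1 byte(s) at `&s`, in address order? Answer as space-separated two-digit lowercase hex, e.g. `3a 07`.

56

flags (2b) val=2 bits=0x2 at bit 0: 0x02
id (2b) val=1 bits=0x1 at bit 2: 0x06
state (1b) val=1 bits=0x1 at bit 4: 0x16
ver (1b) val=0 bits=0x0 at bit 5: 0x16
prio (1b) val=1 bits=0x1 at bit 6: 0x56
rsvd (1b) val=0 bits=0x0 at bit 7: 0x56
word = 0x56 → little-endian bytes:
  [0]=0x56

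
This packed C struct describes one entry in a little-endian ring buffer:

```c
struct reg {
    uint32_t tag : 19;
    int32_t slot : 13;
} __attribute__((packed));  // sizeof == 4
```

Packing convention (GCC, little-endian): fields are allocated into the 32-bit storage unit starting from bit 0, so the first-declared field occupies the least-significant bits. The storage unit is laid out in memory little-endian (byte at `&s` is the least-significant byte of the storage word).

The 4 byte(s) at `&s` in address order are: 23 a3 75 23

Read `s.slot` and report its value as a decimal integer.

1134

[0]=0x23 [1]=0xa3 [2]=0x75 [3]=0x23 (little-endian) → word 0x2375a323
tag [0+:19] = (word>>0) & 0x7ffff = 369443
slot [19+:13] = (word>>19) & 0x1fff = 1134  ←
slot signed 13b, MSB=0: value = 1134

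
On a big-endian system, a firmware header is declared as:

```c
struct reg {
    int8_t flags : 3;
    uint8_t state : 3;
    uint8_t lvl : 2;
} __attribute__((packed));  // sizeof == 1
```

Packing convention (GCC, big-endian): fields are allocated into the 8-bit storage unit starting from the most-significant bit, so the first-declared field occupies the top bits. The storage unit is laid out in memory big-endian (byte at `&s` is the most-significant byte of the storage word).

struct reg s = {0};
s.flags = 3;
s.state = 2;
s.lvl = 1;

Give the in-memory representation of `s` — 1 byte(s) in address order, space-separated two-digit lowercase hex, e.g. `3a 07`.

flags (3b) val=3 bits=0x3 at bit 5: 0x60
state (3b) val=2 bits=0x2 at bit 2: 0x68
lvl (2b) val=1 bits=0x1 at bit 0: 0x69
word = 0x69 → big-endian bytes:
  [0]=0x69

69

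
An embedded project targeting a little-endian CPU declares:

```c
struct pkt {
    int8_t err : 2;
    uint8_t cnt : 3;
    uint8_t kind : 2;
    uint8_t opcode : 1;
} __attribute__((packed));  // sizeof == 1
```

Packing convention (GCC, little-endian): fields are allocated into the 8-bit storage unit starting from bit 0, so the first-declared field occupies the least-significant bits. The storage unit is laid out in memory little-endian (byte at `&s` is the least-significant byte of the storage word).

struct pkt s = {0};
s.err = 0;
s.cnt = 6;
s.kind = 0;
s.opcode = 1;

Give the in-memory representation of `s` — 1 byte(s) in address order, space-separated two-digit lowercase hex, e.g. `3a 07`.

[0+:2] err=0 & 0x3 = 0x0; word=0x00
[2+:3] cnt=6 & 0x7 = 0x6; word=0x18
[5+:2] kind=0 & 0x3 = 0x0; word=0x18
[7+:1] opcode=1 & 0x1 = 0x1; word=0x98
word = 0x98 → little-endian bytes:
  [0]=0x98

98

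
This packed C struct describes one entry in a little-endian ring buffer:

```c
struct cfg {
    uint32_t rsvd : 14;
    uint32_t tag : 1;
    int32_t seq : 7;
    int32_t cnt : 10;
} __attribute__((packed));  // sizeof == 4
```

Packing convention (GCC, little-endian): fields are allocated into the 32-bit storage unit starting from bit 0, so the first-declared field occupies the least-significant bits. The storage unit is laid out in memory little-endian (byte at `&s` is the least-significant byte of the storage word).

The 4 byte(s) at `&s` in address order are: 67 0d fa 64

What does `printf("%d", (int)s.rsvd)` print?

[0]=0x67 [1]=0x0d [2]=0xfa [3]=0x64 (little-endian) → word 0x64fa0d67
rsvd [0+:14] = (word>>0) & 0x3fff = 3431  ←
tag [14+:1] = (word>>14) & 0x1 = 0
seq [15+:7] = (word>>15) & 0x7f = 116
cnt [22+:10] = (word>>22) & 0x3ff = 403

3431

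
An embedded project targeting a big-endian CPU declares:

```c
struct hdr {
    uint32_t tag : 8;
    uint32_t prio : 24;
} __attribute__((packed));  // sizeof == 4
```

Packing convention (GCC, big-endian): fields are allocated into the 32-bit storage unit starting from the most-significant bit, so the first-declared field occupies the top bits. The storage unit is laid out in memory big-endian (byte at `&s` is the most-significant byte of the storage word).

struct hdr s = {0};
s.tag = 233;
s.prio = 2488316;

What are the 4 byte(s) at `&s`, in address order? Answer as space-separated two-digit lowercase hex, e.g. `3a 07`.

e9 25 f7 fc

tag (8b) val=233 bits=0xe9 at bit 24: 0xe9000000
prio (24b) val=2488316 bits=0x25f7fc at bit 0: 0xe925f7fc
word = 0xe925f7fc → big-endian bytes:
  [0]=0xe9  [1]=0x25  [2]=0xf7  [3]=0xfc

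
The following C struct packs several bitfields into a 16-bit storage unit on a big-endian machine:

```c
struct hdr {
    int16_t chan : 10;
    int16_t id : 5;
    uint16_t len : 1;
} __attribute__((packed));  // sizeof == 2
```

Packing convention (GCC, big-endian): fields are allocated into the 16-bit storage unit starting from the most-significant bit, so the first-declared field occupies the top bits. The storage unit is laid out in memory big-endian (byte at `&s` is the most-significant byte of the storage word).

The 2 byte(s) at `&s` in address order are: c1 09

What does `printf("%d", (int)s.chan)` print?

[0]=0xc1 [1]=0x09 (big-endian) → word 0xc109
chan:10 @ bit 6 → (0xc109>>6)&0x3ff = 0x304  ←
id:5 @ bit 1 → (0xc109>>1)&0x1f = 0x4
len:1 @ bit 0 → (0xc109>>0)&0x1 = 0x1
chan signed 10b, MSB=1: 772 - 1024 = -252

-252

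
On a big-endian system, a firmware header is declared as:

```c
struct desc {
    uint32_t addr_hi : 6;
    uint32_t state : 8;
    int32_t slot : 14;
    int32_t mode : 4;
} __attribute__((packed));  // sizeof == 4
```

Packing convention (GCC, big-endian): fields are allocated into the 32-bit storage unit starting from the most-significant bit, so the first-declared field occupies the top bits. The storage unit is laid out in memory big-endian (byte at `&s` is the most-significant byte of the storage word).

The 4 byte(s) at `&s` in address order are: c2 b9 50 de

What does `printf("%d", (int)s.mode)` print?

[0]=0xc2 [1]=0xb9 [2]=0x50 [3]=0xde (big-endian) → word 0xc2b950de
addr_hi:6 @ bit 26 → (0xc2b950de>>26)&0x3f = 0x30
state:8 @ bit 18 → (0xc2b950de>>18)&0xff = 0xae
slot:14 @ bit 4 → (0xc2b950de>>4)&0x3fff = 0x150d
mode:4 @ bit 0 → (0xc2b950de>>0)&0xf = 0xe  ←
mode signed 4b, MSB=1: 14 - 16 = -2

-2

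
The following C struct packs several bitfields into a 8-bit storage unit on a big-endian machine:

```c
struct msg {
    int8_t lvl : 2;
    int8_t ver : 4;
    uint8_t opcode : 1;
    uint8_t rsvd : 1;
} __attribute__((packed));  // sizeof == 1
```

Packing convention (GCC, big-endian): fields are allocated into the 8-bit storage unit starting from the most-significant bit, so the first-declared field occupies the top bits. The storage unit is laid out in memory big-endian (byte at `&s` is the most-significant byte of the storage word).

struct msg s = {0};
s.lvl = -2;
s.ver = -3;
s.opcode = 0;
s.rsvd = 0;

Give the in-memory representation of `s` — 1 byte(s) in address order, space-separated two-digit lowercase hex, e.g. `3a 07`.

lvl:2 = -2 → 0x2 << 6 → word 0x80
ver:4 = -3 → 0xd << 2 → word 0xb4
opcode:1 = 0 → 0x0 << 1 → word 0xb4
rsvd:1 = 0 → 0x0 << 0 → word 0xb4
word = 0xb4 → big-endian bytes:
  [0]=0xb4

b4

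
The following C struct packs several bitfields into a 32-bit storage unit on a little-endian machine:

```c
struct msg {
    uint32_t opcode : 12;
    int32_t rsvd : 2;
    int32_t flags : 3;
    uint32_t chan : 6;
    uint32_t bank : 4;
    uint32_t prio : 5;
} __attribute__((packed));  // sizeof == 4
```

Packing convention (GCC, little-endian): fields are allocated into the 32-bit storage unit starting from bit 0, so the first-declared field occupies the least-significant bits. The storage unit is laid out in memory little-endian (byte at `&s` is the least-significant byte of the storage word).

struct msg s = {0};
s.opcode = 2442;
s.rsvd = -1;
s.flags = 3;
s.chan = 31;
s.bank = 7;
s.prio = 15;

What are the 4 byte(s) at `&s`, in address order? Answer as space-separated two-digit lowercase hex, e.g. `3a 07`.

[0+:12] opcode=2442 & 0xfff = 0x98a; word=0x0000098a
[12+:2] rsvd=-1 & 0x3 = 0x3; word=0x0000398a
[14+:3] flags=3 & 0x7 = 0x3; word=0x0000f98a
[17+:6] chan=31 & 0x3f = 0x1f; word=0x003ef98a
[23+:4] bank=7 & 0xf = 0x7; word=0x03bef98a
[27+:5] prio=15 & 0x1f = 0xf; word=0x7bbef98a
word = 0x7bbef98a → little-endian bytes:
  [0]=0x8a  [1]=0xf9  [2]=0xbe  [3]=0x7b

8a f9 be 7b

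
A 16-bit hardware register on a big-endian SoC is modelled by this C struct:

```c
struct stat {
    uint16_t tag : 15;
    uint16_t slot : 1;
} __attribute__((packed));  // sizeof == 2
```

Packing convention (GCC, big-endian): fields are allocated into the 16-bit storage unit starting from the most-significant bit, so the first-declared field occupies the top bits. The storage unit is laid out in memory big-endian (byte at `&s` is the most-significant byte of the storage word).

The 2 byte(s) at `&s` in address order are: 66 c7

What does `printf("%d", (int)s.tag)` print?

[0]=0x66 [1]=0xc7 (big-endian) → word 0x66c7
tag:15 @ bit 1 → (0x66c7>>1)&0x7fff = 0x3363  ←
slot:1 @ bit 0 → (0x66c7>>0)&0x1 = 0x1

13155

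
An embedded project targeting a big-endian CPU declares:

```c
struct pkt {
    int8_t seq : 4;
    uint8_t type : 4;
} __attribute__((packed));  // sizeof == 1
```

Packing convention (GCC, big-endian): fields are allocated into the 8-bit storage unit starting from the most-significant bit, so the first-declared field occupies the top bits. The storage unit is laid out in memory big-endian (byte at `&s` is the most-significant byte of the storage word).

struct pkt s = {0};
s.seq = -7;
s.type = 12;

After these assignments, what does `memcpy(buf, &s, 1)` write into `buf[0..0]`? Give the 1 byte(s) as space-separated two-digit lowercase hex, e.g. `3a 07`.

seq (4b) val=-7 bits=0x9 at bit 4: 0x90
type (4b) val=12 bits=0xc at bit 0: 0x9c
word = 0x9c → big-endian bytes:
  [0]=0x9c

9c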